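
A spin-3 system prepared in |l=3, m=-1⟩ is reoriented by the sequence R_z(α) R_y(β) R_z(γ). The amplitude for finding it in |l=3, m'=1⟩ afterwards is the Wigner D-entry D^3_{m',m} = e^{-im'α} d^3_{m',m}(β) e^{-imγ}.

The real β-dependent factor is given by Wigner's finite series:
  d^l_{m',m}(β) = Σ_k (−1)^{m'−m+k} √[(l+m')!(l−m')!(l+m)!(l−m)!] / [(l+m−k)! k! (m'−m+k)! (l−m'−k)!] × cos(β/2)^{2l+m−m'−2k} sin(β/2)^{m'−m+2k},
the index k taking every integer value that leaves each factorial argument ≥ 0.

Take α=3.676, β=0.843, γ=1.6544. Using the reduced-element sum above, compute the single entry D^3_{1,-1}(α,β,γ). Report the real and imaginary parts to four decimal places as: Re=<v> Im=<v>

Re=-0.2241 Im=-0.4629

Split into d^3_{1,-1}(β=0.843) × two z-phases.
c=cos(0.843/2)=0.912476, s=sin(0.843/2)=0.409130; N=√[24·2·2·24]=48.000000
k∈{0,1,2} keeps every argument non-negative
  k=0: (−1)^2·48.0000/(8)·0.9125^4·0.4091^2 = +0.696241
  k=1: (−1)^3·48.0000/(6)·0.9125^2·0.4091^4 = -0.186628
  k=2: (−1)^4·48.0000/(48)·0.9125^0·0.4091^6 = +0.004690
d^3_{1,-1}(0.843) = +0.696241 -0.186628 +0.004690 = +0.514303
Phases: e^{-i·(1)·3.676}=-0.860571+0.509331i, e^{-i·(-1)·1.6544}=-0.083506+0.996507i ⇒ D=-0.224076-0.462922i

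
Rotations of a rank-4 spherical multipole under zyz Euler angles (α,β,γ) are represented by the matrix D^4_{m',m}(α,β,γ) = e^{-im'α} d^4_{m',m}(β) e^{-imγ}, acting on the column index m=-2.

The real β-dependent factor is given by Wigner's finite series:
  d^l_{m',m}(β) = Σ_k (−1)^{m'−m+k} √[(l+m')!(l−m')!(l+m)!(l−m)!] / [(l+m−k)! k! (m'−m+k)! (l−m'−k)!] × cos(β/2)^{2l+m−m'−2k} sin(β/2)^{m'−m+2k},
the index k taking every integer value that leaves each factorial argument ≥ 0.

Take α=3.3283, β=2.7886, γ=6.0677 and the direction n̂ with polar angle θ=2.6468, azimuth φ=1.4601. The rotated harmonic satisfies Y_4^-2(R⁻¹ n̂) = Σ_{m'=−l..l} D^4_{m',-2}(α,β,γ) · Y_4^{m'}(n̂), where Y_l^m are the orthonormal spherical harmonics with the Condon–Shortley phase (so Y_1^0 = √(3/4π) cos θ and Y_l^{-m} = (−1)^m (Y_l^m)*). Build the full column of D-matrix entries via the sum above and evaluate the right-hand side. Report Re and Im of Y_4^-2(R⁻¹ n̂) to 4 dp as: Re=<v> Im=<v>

Re=0.1617 Im=0.3957

Need the full column D^4_{m',-2} for m'=−4..4 at α=3.3283, β=2.7886, γ=6.0677.
cos(β/2)=0.175581, sin(β/2)=0.984465
d^4_{-4,-2}: single k=2 term ⇒ +0.000150;  D = +0.000143+0.000047i
d^4_{-3,-2}: k∈[1..2] ⇒ +0.000019 -0.001787 = -0.001768;  D = +0.001754+0.000228i
d^4_{-2,-2}: k∈[0..2] ⇒ +0.000001 -0.000341 +0.013391 = +0.013051;  D = +0.013029-0.000751i
d^4_{-1,-2}: k∈[0..2] ⇒ -0.000021 +0.003378 -0.070787 = -0.067431;  D = +0.065429-0.016308i
d^4_{0,-2}: k∈[0..2] ⇒ +0.000269 -0.022584 +0.266244 = +0.243929;  D = +0.221624-0.101902i
d^4_{1,-2}: k∈[0..2] ⇒ -0.002252 +0.106180 -0.667600 = -0.563672;  D = +0.459520-0.326447i
d^4_{2,-2}: k∈[0..2] ⇒ +0.013391 -0.336775 +0.882271 = +0.558887;  D = +0.387618-0.402624i
d^4_{3,-2}: k∈[0..1] ⇒ -0.056185 +0.588768 = +0.532583;  D = -0.291736+0.445572i
d^4_{4,-2}: single k=0 term ⇒ +0.148504;  D = +0.056871-0.137183i
Y_4^{m'}(θ=2.6468,φ=1.4601) and Σ D·Y over m':
  (+0.0001+0.0000i)·(+0.0203+0.0096i)  (+0.0018+0.0002i)·(+0.0385-0.1115i)  (+0.0130-0.0008i)·(-0.3254-0.0732i)  (+0.0654-0.0163i)·(-0.0529+0.4758i)  (+0.2216-0.1019i)·(+0.0804+0.0000i)  (+0.4595-0.3264i)·(+0.0529+0.4758i)  (+0.3876-0.4026i)·(-0.3254+0.0732i)  (-0.2917+0.4456i)·(-0.0385-0.1115i)  (+0.0569-0.1372i)·(+0.0203-0.0096i)
Y_4^-2(R⁻¹ n̂) = +0.161657+0.395747i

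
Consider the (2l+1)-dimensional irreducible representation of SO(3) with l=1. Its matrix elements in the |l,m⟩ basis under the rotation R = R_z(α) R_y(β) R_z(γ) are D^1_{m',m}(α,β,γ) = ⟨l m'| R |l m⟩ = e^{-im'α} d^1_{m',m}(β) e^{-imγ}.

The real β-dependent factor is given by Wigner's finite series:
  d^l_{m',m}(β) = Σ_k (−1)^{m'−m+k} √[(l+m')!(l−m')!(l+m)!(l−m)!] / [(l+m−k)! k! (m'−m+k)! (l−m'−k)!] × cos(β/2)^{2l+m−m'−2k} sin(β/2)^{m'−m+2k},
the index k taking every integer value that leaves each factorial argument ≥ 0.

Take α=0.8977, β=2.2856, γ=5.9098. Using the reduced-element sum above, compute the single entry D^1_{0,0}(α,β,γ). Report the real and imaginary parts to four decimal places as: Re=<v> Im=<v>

Re=-0.6555 Im=0.0000

First d^1_{0,0}(β=2.2856), then the phase factors e^{-i(0)α} and e^{-i(0)γ}:
With c≡cos(β/2)=0.415049 and s≡sin(β/2)=0.909799, N=[1·1·1·1]^{1/2}=1.000000
Admissible k: 0..1 (factorial args all ≥0)
  k=0: (−1)^0·1.0000/(1)·0.4150^2·0.9098^0 = +0.172265
  k=1: (−1)^1·1.0000/(1)·0.4150^0·0.9098^2 = -0.827735
d^1_{0,0}(2.2856) = +0.172265 -0.827735 = -0.655469
Phases: e^{-i·(0)·0.8977}=+1.000000+0.000000i, e^{-i·(0)·5.9098}=+1.000000+0.000000i ⇒ D=-0.655469+0.000000i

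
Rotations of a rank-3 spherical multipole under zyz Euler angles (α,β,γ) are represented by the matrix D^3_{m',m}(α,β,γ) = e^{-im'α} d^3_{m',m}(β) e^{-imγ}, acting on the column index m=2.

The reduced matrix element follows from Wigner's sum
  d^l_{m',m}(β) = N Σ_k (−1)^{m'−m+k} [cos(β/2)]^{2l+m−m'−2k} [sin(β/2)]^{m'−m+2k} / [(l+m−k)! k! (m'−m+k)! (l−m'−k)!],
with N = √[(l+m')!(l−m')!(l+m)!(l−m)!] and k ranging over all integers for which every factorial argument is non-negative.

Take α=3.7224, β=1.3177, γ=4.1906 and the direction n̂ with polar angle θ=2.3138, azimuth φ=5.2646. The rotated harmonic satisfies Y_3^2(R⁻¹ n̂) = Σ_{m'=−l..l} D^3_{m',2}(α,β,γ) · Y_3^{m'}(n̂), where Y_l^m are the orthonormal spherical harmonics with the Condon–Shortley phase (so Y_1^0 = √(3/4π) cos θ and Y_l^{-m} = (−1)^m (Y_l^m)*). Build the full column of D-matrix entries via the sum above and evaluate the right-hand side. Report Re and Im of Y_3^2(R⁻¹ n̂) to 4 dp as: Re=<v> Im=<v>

Need the full column D^3_{m',2} for m'=−3..3 at α=3.7224, β=1.3177, γ=4.1906.
cos(β/2)=0.790697, sin(β/2)=0.612208
d^3_{-3,2}: single k=5 term ⇒ +0.166564;  D = -0.156144+0.057988i
d^3_{-2,2}: k∈[4..5] ⇒ +0.439123 -0.052649 = +0.386473;  D = +0.229059-0.311277i
d^3_{-1,2}: k∈[3..4] ⇒ +0.717393 -0.215033 = +0.502360;  D = -0.026908+0.501638i
d^3_{0,2}: k∈[2..3] ⇒ +0.802414 -0.481035 = +0.321379;  D = -0.161696-0.277739i
d^3_{1,2}: k∈[1..2] ⇒ +0.598341 -0.717393 = -0.119051;  D = -0.106529-0.053148i
d^3_{2,2}: k∈[0..1] ⇒ +0.244377 -0.732500 = -0.488124;  D = +0.484727-0.057483i
d^3_{3,2}: single k=0 term ⇒ -0.463473;  D = -0.354829+0.298168i
Y_3^{m'}(θ=2.3138,φ=5.2646) and Σ D·Y over m':
  (-0.1561+0.0580i)·(-0.1660+0.0143i)  (+0.2291-0.3113i)·(+0.1686-0.3349i)  (-0.0269+0.5016i)·(+0.1608+0.2610i)  (-0.1617-0.2777i)·(+0.1797+0.0000i)  (-0.1065-0.0531i)·(-0.1608+0.2610i)  (+0.4847-0.0575i)·(+0.1686+0.3349i)  (-0.3548+0.2982i)·(+0.1660+0.0143i)
Y_3^2(R⁻¹ n̂) = -0.136051+0.060527i

Re=-0.1361 Im=0.0605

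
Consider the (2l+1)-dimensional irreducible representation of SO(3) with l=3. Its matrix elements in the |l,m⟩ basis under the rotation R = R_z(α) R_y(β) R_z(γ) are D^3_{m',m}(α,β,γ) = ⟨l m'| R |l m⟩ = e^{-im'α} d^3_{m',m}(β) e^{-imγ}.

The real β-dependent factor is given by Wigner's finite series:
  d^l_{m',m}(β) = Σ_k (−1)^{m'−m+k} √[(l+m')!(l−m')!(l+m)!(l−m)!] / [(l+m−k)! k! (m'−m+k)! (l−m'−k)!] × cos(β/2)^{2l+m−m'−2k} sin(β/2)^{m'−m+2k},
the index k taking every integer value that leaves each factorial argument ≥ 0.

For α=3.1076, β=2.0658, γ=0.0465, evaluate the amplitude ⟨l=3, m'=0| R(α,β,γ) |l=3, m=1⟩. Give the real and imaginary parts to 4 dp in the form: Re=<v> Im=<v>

Re=0.0488 Im=-0.0023

First d^3_{0,1}(β=2.0658), then the phase factors e^{-i(0)α} and e^{-i(1)γ}:
With c≡cos(β/2)=0.512331 and s≡sin(β/2)=0.858788, N=[6·6·24·2]^{1/2}=41.569219
k∈{1,2,3} keeps every argument non-negative
  k=1: (−1)^0·41.5692/(12)·0.5123^5·0.8588^1 = +0.105009
  k=2: (−1)^1·41.5692/(4)·0.5123^3·0.8588^3 = -0.885158
  k=3: (−1)^2·41.5692/(12)·0.5123^1·0.8588^5 = +0.829033
d^3_{0,1}(2.0658) = +0.105009 -0.885158 +0.829033 = +0.048883
Attach z-rotation phases: D = e^{-i(0)(3.1076)}·(+0.048883)·e^{-i(1)(0.0465)} = +0.048831-0.002272i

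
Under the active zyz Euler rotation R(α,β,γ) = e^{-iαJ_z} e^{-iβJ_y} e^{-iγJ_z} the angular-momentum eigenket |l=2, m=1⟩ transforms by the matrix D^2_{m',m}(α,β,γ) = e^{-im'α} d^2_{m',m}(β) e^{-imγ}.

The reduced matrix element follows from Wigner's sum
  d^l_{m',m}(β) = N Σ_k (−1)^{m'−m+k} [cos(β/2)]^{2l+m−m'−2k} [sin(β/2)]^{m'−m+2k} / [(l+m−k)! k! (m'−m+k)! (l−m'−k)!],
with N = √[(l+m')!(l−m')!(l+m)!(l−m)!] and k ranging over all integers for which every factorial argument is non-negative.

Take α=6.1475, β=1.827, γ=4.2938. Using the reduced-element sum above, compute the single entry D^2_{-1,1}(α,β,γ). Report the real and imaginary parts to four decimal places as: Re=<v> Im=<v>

D^2_{-1,1}(6.1475,1.827,4.2938) = e^{-i·-1·6.1475}·d^2_{-1,1}(1.827)·e^{-i·1·4.2938}. Compute d first:
Half-angle: c=0.610979, s=0.791647. N=√(1·6·6·1)=6.000000
Admissible k: 2..3 (factorial args all ≥0)
  k=2: (−1)^0·6.0000/(2)·0.6110^2·0.7916^2 = +0.701838
  k=3: (−1)^1·6.0000/(6)·0.6110^0·0.7916^4 = -0.392759
d^2_{-1,1}(1.827) = +0.701838 -0.392759 = +0.309078
Phases: e^{-i·(-1)·6.1475}=+0.990809-0.135269i, e^{-i·(1)·4.2938}=-0.406472+0.913663i ⇒ D=-0.086278+0.296792i

Re=-0.0863 Im=0.2968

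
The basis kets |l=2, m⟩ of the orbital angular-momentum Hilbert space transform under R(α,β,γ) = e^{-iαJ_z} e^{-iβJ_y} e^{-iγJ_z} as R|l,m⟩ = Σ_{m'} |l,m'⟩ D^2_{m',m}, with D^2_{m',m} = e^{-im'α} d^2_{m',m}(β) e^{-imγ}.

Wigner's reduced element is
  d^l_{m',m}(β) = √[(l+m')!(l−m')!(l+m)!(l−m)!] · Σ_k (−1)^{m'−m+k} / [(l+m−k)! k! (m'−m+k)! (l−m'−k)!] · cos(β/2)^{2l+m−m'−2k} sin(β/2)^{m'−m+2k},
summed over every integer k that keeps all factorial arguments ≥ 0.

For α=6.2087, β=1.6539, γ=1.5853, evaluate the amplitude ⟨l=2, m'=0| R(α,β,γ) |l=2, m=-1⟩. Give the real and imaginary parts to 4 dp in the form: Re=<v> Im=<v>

Re=-0.0015 Im=0.1013

Split into d^2_{0,-1}(β=1.6539) × two z-phases.
With c≡cos(β/2)=0.677123 and s≡sin(β/2)=0.735870, N=[2·2·1·6]^{1/2}=4.898979
Admissible k: 0..1 (factorial args all ≥0)
  k=0: (−1)^1·4.8990/(2)·0.6771^3·0.7359^1 = -0.559603
  k=1: (−1)^2·4.8990/(2)·0.6771^1·0.7359^3 = +0.660915
d^2_{0,-1}(1.6539) = -0.559603 +0.660915 = +0.101313
Attach z-rotation phases: D = e^{-i(0)(6.2087)}·(+0.101313)·e^{-i(-1)(1.5853)} = -0.001469+0.101302i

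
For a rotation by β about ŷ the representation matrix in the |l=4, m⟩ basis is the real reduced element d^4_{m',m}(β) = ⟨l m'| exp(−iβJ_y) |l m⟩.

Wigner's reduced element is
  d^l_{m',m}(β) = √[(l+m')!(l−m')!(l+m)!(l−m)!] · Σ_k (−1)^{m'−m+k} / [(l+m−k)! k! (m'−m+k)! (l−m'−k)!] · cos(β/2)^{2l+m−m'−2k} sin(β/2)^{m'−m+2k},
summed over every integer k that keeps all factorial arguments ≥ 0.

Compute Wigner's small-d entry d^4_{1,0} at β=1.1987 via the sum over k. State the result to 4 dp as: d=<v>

d^4_{1,0}(β=1.1987) via Wigner's sum:
With c≡cos(β/2)=0.825702 and s≡sin(β/2)=0.564106, N=[120·6·24·24]^{1/2}=643.987578
The bounds max(0,m−m')=0 and min(l+m,l−m')=3 give 4 terms
  k=0: (−1)^1·643.9876/(144)·0.8257^7·0.5641^1 = -0.660147
  k=1: (−1)^2·643.9876/(24)·0.8257^5·0.5641^3 = +1.848698
  k=2: (−1)^3·643.9876/(24)·0.8257^3·0.5641^5 = -0.862860
  k=3: (−1)^4·643.9876/(144)·0.8257^1·0.5641^7 = +0.067122
d^4_{1,0}(1.1987) = -0.660147 +1.848698 -0.862860 +0.067122 = +0.392813

d=0.3928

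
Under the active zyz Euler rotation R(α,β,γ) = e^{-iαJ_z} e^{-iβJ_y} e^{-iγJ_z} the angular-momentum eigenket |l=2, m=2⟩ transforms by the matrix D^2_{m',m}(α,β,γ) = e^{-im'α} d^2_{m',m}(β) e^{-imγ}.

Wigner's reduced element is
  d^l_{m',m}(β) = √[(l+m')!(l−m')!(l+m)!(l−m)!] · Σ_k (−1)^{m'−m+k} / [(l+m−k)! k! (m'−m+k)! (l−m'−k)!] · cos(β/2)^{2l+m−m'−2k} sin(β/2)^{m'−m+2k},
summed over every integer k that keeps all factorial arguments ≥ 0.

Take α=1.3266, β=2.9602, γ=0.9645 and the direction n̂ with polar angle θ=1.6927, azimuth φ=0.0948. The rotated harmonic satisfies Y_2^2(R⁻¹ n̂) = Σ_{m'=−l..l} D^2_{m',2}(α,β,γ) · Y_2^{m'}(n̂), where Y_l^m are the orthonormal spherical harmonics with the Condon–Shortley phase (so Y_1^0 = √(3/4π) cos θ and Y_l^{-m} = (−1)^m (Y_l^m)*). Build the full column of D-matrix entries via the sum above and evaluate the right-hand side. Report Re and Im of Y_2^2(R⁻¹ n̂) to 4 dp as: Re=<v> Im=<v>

Re=0.3113 Im=0.2071

Need the full column D^2_{m',2} for m'=−2..2 at α=1.3266, β=2.9602, γ=0.9645.
cos(β/2)=0.090572, sin(β/2)=0.995890
d^2_{-2,2}: single k=4 term ⇒ +0.983661;  D = +0.736791+0.651711i
d^2_{-1,2}: single k=3 term ⇒ +0.178920;  D = +0.147426-0.101380i
d^2_{0,2}: single k=2 term ⇒ +0.019929;  D = -0.006987-0.018664i
d^2_{1,2}: single k=1 term ⇒ +0.001480;  D = -0.001470+0.000168i
d^2_{2,2}: single k=0 term ⇒ +0.000067;  D = -0.000009+0.000067i
Y_2^{m'}(θ=1.6927,φ=0.0948) and Σ D·Y over m':
  (+0.7368+0.6517i)·(+0.3737-0.0717i)  (+0.1474-0.1014i)·(-0.0928+0.0088i)  (-0.0070-0.0187i)·(-0.3014+0.0000i)  (-0.0015+0.0002i)·(+0.0928+0.0088i)  (-0.0000+0.0001i)·(+0.3737+0.0717i)
Y_2^2(R⁻¹ n̂) = +0.311282+0.207092i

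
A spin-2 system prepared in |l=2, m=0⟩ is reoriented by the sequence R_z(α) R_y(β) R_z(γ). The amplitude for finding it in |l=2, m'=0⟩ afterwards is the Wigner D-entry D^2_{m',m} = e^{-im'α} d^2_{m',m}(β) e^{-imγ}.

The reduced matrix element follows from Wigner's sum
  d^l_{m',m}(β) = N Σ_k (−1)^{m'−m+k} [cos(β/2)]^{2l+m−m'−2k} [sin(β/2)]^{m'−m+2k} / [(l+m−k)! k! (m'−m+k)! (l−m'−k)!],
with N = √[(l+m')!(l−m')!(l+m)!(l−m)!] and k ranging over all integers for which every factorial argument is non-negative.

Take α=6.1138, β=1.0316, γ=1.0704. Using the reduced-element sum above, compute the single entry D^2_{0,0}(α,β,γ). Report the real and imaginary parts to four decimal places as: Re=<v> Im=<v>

Re=-0.1046 Im=0.0000

First d^2_{0,0}(β=1.0316), then the phase factors e^{-i(0)α} and e^{-i(0)γ}:
c=cos(1.0316/2)=0.869898, s=sin(1.0316/2)=0.493231; N=√[2·2·2·2]=4.000000
k∈{0,1,2} keeps every argument non-negative
  k=0: (−1)^0·4.0000/(4)·0.8699^4·0.4932^0 = +0.572630
  k=1: (−1)^1·4.0000/(1)·0.8699^2·0.4932^2 = -0.736373
  k=2: (−1)^2·4.0000/(4)·0.8699^0·0.4932^4 = +0.059184
d^2_{0,0}(1.0316) = +0.572630 -0.736373 +0.059184 = -0.104559
Attach z-rotation phases: D = e^{-i(0)(6.1138)}·(-0.104559)·e^{-i(0)(1.0704)} = -0.104559+0.000000i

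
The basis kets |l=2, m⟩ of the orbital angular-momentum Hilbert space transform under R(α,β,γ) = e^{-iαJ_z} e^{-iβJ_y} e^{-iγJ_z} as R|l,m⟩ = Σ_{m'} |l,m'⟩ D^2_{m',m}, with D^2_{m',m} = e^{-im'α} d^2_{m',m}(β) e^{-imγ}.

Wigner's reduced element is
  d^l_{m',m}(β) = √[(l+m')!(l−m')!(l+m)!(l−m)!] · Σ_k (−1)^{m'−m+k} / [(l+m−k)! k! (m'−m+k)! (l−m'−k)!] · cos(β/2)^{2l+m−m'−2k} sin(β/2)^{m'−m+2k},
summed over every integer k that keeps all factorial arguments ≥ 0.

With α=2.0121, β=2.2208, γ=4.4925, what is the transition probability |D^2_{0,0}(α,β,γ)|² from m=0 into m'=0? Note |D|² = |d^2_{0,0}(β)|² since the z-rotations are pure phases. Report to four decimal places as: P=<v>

P=0.0024

Split into d^2_{0,0}(β=2.2208) × two z-phases.
Half-angle: c=0.444303, s=0.895876. N=√(2·2·2·2)=4.000000
The bounds max(0,m−m')=0 and min(l+m,l−m')=2 give 3 terms
  k=0: (−1)^0·4.0000/(4)·0.4443^4·0.8959^0 = +0.038969
  k=1: (−1)^1·4.0000/(1)·0.4443^2·0.8959^2 = -0.633746
  k=2: (−1)^2·4.0000/(4)·0.4443^0·0.8959^4 = +0.644158
d^2_{0,0}(2.2208) = +0.038969 -0.633746 +0.644158 = +0.049381
|D^2_{0,0}|² = |d^2_{0,0}(β)|² = (+0.049381)² = 0.002439 (the z-rotation phases have unit modulus)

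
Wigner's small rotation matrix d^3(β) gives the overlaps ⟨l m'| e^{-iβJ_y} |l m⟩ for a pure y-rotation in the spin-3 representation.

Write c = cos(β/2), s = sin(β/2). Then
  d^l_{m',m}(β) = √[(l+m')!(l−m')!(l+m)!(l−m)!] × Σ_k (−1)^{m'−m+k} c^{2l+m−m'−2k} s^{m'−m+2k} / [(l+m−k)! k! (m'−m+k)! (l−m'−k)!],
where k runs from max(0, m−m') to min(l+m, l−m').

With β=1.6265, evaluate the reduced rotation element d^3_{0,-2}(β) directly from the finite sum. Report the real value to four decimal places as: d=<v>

d=-0.0760

d^3_{0,-2}(β=1.6265) via Wigner's sum:
c=cos(1.6265/2)=0.687141, s=sin(1.6265/2)=0.726524; N=√[6·6·1·120]=65.726707
k∈{0,1} keeps every argument non-negative
  k=0: (−1)^2·65.7267/(12)·0.6871^4·0.7265^2 = +0.644531
  k=1: (−1)^3·65.7267/(12)·0.6871^2·0.7265^4 = -0.720531
d^3_{0,-2}(1.6265) = +0.644531 -0.720531 = -0.076000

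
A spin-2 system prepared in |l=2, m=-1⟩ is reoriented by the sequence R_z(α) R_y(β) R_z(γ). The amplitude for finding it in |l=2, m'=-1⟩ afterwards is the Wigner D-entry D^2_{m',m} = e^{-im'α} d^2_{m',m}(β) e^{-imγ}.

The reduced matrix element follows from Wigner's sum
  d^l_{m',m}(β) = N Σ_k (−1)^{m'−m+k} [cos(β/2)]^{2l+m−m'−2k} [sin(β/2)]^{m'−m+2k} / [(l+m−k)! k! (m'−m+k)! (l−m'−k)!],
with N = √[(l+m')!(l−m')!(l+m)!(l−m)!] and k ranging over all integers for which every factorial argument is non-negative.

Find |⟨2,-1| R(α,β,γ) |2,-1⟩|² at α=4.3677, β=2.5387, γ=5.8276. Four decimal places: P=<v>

P=0.0545

Split into d^2_{-1,-1}(β=2.5387) × two z-phases.
With c≡cos(β/2)=0.296902 and s≡sin(β/2)=0.954908, N=[1·6·1·6]^{1/2}=6.000000
The bounds max(0,m−m')=0 and min(l+m,l−m')=1 give 2 terms
  k=0: (−1)^0·6.0000/(6)·0.2969^4·0.9549^0 = +0.007771
  k=1: (−1)^1·6.0000/(2)·0.2969^2·0.9549^2 = -0.241140
d^2_{-1,-1}(2.5387) = +0.007771 -0.241140 = -0.233370
|D^2_{-1,-1}|² = |d^2_{-1,-1}(β)|² = (-0.233370)² = 0.054461 (the z-rotation phases have unit modulus)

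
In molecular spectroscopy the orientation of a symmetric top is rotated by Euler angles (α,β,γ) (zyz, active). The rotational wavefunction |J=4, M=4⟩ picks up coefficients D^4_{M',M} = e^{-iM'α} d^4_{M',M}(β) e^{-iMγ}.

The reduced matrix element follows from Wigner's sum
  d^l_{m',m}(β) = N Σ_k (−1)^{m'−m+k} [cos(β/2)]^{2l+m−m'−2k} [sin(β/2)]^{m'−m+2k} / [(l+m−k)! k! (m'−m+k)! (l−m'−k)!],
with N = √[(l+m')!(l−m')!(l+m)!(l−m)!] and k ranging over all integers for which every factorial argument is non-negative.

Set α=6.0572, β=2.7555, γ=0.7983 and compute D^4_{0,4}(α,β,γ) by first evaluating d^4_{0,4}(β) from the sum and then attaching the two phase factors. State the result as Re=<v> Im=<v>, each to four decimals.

Re=-0.0105 Im=0.0005

Split into d^4_{0,4}(β=2.7555) × two z-phases.
With c≡cos(β/2)=0.191850 and s≡sin(β/2)=0.981424, N=[24·24·40320·1]^{1/2}=4819.161753
k: max(0,(4)−(0))=4 … min(4+(4),4−(0))=4
  k=4: (−1)^0·4819.1618/(576)·0.1918^4·0.9814^4 = +0.010515
d^4_{0,4}(2.7555) = +0.010515
Attach z-rotation phases: D = e^{-i(0)(6.0572)}·(+0.010515)·e^{-i(4)(0.7983)} = -0.010501+0.000542i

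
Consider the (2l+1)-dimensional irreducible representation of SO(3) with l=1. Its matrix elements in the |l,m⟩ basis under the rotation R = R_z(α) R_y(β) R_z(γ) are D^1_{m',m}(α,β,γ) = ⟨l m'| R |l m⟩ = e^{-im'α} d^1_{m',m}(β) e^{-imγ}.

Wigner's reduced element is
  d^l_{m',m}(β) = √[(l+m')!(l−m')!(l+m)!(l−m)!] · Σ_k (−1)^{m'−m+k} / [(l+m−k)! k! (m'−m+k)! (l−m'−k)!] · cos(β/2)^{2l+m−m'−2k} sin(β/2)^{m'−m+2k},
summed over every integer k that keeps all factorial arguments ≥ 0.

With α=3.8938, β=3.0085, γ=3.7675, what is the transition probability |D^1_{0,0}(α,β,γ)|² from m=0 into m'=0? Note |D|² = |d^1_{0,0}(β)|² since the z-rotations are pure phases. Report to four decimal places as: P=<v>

P=0.9824

First d^1_{0,0}(β=3.0085), then the phase factors e^{-i(0)α} and e^{-i(0)γ}:
c=cos(3.0085/2)=0.066497, s=sin(3.0085/2)=0.997787; N=√[1·1·1·1]=1.000000
Admissible k: 0..1 (factorial args all ≥0)
  k=0: (−1)^0·1.0000/(1)·0.0665^2·0.9978^0 = +0.004422
  k=1: (−1)^1·1.0000/(1)·0.0665^0·0.9978^2 = -0.995578
d^1_{0,0}(3.0085) = +0.004422 -0.995578 = -0.991156
|D^1_{0,0}|² = |d^1_{0,0}(β)|² = (-0.991156)² = 0.982391 (the z-rotation phases have unit modulus)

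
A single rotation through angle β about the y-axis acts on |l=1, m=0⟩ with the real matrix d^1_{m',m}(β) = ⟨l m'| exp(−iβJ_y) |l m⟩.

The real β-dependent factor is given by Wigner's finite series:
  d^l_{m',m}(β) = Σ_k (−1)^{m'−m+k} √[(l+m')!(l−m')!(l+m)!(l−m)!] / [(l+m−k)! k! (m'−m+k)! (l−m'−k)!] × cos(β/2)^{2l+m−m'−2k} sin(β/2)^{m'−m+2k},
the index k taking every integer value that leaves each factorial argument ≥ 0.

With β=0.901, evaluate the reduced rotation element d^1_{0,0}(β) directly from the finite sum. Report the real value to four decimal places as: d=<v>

d=0.6208

d^1_{0,0}(β=0.901) via Wigner's sum:
Half-angle: c=0.900230, s=0.435416. N=√(1·1·1·1)=1.000000
k∈{0,1} keeps every argument non-negative
  k=0: (−1)^0·1.0000/(1)·0.9002^2·0.4354^0 = +0.810413
  k=1: (−1)^1·1.0000/(1)·0.9002^0·0.4354^2 = -0.189587
d^1_{0,0}(0.901) = +0.810413 -0.189587 = +0.620826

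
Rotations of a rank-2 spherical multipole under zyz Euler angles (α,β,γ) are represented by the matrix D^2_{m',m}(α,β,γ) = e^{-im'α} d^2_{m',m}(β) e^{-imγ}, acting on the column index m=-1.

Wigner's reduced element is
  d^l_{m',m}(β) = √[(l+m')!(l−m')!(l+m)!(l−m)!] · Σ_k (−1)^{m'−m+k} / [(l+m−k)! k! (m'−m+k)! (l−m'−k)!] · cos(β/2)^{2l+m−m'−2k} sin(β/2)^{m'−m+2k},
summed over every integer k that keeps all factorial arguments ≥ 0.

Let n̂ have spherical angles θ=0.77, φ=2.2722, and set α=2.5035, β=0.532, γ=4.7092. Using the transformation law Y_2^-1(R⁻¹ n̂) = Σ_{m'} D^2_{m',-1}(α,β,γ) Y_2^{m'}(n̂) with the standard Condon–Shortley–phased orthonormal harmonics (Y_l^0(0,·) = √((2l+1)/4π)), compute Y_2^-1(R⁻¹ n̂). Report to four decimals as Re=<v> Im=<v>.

Re=0.1181 Im=-0.1638

Need the full column D^2_{m',-1} for m'=−2..2 at α=2.5035, β=0.532, γ=4.7092.
cos(β/2)=0.964830, sin(β/2)=0.262874
d^2_{-2,-1}: single k=1 term ⇒ +0.472205;  D = -0.452295-0.135671i
d^2_{-1,-1}: k∈[0..1] ⇒ +0.866569 -0.192983 = +0.673587;  D = +0.402955+0.539765i
d^2_{0,-1}: k∈[0..1] ⇒ -0.578331 +0.042931 = -0.535400;  D = +0.001707+0.535397i
d^2_{1,-1}: k∈[0..1] ⇒ +0.192983 -0.004775 = +0.188208;  D = -0.111626+0.151531i
d^2_{2,-1}: single k=0 term ⇒ -0.035053;  D = -0.033510+0.010285i
Y_2^{m'}(θ=0.77,φ=2.2722) and Σ D·Y over m':
  (-0.4523-0.1357i)·(-0.0313+0.1846i)  (+0.4030+0.5398i)·(-0.2491-0.2949i)  (+0.0017+0.5354i)·(+0.1723+0.0000i)  (-0.1116+0.1515i)·(+0.2491-0.2949i)  (-0.0335+0.0103i)·(-0.0313-0.1846i)
Y_2^-1(R⁻¹ n̂) = +0.118130-0.163788i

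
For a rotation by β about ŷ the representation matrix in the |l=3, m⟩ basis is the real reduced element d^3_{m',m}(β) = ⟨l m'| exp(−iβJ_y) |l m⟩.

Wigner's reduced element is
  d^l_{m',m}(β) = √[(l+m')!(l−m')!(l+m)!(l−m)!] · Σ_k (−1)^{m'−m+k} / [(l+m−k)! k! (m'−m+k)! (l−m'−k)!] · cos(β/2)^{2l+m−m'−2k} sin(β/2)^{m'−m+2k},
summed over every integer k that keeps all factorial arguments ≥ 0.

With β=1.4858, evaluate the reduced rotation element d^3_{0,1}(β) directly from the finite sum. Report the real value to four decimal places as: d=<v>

d=-0.4159

d^3_{0,1}(β=1.4858) via Wigner's sum:
c=cos(1.4858/2)=0.736510, s=sin(1.4858/2)=0.676427; N=√[6·6·24·2]=41.569219
k: max(0,(1)−(0))=1 … min(3+(1),3−(0))=3
  k=1: (−1)^0·41.5692/(12)·0.7365^5·0.6764^1 = +0.507814
  k=2: (−1)^1·41.5692/(4)·0.7365^3·0.6764^3 = -1.285020
  k=3: (−1)^2·41.5692/(12)·0.7365^1·0.6764^5 = +0.361304
d^3_{0,1}(1.4858) = +0.507814 -1.285020 +0.361304 = -0.415902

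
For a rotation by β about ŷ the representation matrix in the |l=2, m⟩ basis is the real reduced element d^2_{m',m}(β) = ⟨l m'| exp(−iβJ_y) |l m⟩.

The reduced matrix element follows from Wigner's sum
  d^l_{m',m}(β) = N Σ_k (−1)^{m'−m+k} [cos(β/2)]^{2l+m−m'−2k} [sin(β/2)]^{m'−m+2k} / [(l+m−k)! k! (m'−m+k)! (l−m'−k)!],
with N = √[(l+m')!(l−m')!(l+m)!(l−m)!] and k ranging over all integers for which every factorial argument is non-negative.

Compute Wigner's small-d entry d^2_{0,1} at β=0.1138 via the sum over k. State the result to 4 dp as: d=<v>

d^2_{0,1}(β=0.1138) via Wigner's sum:
c=cos(0.1138/2)=0.998382, s=sin(0.1138/2)=0.056869; N=√[2·2·6·1]=4.898979
Admissible k: 1..2 (factorial args all ≥0)
  k=1: (−1)^0·4.8990/(2)·0.9984^3·0.0569^1 = +0.138626
  k=2: (−1)^1·4.8990/(2)·0.9984^1·0.0569^3 = -0.000450
d^2_{0,1}(0.1138) = +0.138626 -0.000450 = +0.138176

d=0.1382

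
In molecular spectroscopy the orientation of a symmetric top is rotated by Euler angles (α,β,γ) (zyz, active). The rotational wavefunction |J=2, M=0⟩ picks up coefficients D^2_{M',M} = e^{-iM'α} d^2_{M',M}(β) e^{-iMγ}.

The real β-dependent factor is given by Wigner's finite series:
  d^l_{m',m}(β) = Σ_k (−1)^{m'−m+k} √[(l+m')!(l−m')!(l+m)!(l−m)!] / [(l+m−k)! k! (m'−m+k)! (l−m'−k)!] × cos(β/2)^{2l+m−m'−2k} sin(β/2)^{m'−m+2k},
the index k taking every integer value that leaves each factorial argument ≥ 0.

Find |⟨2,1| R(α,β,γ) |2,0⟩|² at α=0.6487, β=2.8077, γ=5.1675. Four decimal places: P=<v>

Split into d^2_{1,0}(β=2.8077) × two z-phases.
c=cos(2.8077/2)=0.166172, s=sin(2.8077/2)=0.986097; N=√[6·1·2·2]=4.898979
Admissible k: 0..1 (factorial args all ≥0)
  k=0: (−1)^1·4.8990/(2)·0.1662^3·0.9861^1 = -0.011083
  k=1: (−1)^2·4.8990/(2)·0.1662^1·0.9861^3 = +0.390294
d^2_{1,0}(2.8077) = -0.011083 +0.390294 = +0.379211
|D^2_{1,0}|² = |d^2_{1,0}(β)|² = (+0.379211)² = 0.143801 (the z-rotation phases have unit modulus)

P=0.1438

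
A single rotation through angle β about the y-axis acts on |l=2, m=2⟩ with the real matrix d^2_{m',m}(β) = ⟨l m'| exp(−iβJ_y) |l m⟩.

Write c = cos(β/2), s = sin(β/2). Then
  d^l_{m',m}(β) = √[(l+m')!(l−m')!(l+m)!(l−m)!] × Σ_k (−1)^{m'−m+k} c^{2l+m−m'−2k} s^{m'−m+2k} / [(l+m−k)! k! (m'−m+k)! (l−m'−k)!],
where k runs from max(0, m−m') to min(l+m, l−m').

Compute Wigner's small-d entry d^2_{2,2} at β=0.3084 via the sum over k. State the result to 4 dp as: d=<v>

d^2_{2,2}(β=0.3084) via Wigner's sum:
Half-angle: c=0.988135, s=0.153590. N=√(24·1·24·1)=24.000000
Admissible k: 0..0 (factorial args all ≥0)
  k=0: (−1)^0·24.0000/(24)·0.9881^4·0.1536^0 = +0.953377
d^2_{2,2}(0.3084) = +0.953377

d=0.9534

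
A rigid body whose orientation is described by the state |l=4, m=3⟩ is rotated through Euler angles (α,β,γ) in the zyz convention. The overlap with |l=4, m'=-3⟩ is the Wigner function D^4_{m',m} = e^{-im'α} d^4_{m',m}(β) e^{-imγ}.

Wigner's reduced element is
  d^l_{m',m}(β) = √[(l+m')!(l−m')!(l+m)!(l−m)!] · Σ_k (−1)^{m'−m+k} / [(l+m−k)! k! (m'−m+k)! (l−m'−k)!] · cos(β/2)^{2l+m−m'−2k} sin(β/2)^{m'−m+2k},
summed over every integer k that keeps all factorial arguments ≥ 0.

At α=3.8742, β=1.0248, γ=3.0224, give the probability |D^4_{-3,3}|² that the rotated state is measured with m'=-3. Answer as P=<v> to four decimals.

P=0.0050

D^4_{-3,3}(3.8742,1.0248,3.0224) = e^{-i·-3·3.8742}·d^4_{-3,3}(1.0248)·e^{-i·3·3.0224}. Compute d first:
Half-angle: c=0.871570, s=0.490270. N=√(1·5040·5040·1)=5040.000000
k∈{6,7} keeps every argument non-negative
  k=6: (−1)^0·5040.0000/(720)·0.8716^2·0.4903^6 = +0.073844
  k=7: (−1)^1·5040.0000/(5040)·0.8716^0·0.4903^8 = -0.003338
d^4_{-3,3}(1.0248) = +0.073844 -0.003338 = +0.070506
|D^4_{-3,3}|² = |d^4_{-3,3}(β)|² = (+0.070506)² = 0.004971 (the z-rotation phases have unit modulus)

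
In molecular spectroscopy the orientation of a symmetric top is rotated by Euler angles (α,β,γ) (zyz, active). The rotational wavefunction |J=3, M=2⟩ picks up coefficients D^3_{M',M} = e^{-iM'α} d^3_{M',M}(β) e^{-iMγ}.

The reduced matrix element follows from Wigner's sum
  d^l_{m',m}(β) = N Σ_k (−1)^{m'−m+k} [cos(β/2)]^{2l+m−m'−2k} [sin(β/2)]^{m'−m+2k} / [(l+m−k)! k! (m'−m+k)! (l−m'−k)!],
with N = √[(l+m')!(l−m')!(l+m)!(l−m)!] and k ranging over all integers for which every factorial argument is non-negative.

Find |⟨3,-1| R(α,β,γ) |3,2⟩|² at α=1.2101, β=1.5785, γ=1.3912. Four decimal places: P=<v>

P=0.1514

First d^3_{-1,2}(β=1.5785), then the phase factors e^{-i(-1)α} and e^{-i(2)γ}:
With c≡cos(β/2)=0.704378 and s≡sin(β/2)=0.709825, N=[2·24·120·1]^{1/2}=75.894664
Admissible k: 3..4 (factorial args all ≥0)
  k=3: (−1)^0·75.8947/(12)·0.7044^3·0.7098^3 = +0.790499
  k=4: (−1)^1·75.8947/(24)·0.7044^1·0.7098^5 = -0.401386
d^3_{-1,2}(1.5785) = +0.790499 -0.401386 = +0.389113
|D^3_{-1,2}|² = |d^3_{-1,2}(β)|² = (+0.389113)² = 0.151409 (the z-rotation phases have unit modulus)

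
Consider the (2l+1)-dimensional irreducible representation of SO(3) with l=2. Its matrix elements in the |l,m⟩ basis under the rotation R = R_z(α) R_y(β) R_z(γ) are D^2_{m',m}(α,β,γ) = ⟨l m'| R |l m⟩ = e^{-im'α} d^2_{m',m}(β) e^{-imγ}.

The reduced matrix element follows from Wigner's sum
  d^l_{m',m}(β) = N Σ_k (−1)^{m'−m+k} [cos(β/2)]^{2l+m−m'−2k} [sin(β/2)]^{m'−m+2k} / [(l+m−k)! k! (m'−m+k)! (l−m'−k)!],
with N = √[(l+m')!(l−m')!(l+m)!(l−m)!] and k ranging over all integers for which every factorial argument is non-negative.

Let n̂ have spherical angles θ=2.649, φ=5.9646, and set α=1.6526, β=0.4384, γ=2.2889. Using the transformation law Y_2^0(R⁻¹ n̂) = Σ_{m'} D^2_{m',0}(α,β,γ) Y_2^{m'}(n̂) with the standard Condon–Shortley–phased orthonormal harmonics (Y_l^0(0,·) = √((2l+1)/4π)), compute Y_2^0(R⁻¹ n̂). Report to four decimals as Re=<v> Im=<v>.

Re=0.4107 Im=0.0000

Need the full column D^2_{m',0} for m'=−2..2 at α=1.6526, β=0.4384, γ=2.2889.
cos(β/2)=0.976072, sin(β/2)=0.217449
d^2_{-2,0}: single k=2 term ⇒ +0.110345;  D = -0.108872-0.017973i
d^2_{-1,0}: k∈[1..2] ⇒ +0.495311 -0.024583 = +0.470728;  D = -0.038464+0.469154i
d^2_{0,0}: k∈[0..2] ⇒ +0.907668 -0.180193 +0.002236 = +0.729711;  D = +0.729711+0.000000i
d^2_{1,0}: k∈[0..1] ⇒ -0.495311 +0.024583 = -0.470728;  D = +0.038464+0.469154i
d^2_{2,0}: single k=0 term ⇒ +0.110345;  D = -0.108872+0.017973i
Y_2^{m'}(θ=2.649,φ=5.9646) and Σ D·Y over m':
  (-0.1089-0.0180i)·(+0.0694+0.0514i)  (-0.0385+0.4692i)·(-0.3057-0.1008i)  (+0.7297+0.0000i)·(+0.4192+0.0000i)  (+0.0385+0.4692i)·(+0.3057-0.1008i)  (-0.1089+0.0180i)·(+0.0694-0.0514i)
Y_2^0(R⁻¹ n̂) = +0.410732-0.000000i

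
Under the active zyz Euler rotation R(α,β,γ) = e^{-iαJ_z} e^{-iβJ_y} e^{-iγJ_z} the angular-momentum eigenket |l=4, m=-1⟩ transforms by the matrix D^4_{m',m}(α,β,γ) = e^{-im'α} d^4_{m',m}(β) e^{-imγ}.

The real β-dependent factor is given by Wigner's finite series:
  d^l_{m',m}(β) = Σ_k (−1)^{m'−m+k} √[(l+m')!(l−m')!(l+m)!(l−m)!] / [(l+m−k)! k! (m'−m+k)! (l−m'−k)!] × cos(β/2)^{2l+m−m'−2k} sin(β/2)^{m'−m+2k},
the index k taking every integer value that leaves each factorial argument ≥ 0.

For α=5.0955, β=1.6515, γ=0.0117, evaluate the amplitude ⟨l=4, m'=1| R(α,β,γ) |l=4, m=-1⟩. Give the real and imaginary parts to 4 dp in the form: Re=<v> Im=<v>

D^4_{1,-1}(5.0955,1.6515,0.0117) = e^{-i·1·5.0955}·d^4_{1,-1}(1.6515)·e^{-i·-1·0.0117}. Compute d first:
With c≡cos(β/2)=0.678006 and s≡sin(β/2)=0.735056, N=[120·6·6·120]^{1/2}=720.000000
k: max(0,(-1)−(1))=0 … min(4+(-1),4−(1))=3
  k=0: (−1)^2·720.0000/(72)·0.6780^6·0.7351^2 = +0.524858
  k=1: (−1)^3·720.0000/(24)·0.6780^4·0.7351^4 = -1.850708
  k=2: (−1)^4·720.0000/(48)·0.6780^2·0.7351^6 = +1.087633
  k=3: (−1)^5·720.0000/(720)·0.6780^0·0.7351^8 = -0.085225
d^4_{1,-1}(1.6515) = +0.524858 -1.850708 +1.087633 -0.085225 = -0.323441
D = (+0.373808+0.927506i)·(-0.323441)·(+0.999932+0.011700i) = -0.117387-0.301388i

Re=-0.1174 Im=-0.3014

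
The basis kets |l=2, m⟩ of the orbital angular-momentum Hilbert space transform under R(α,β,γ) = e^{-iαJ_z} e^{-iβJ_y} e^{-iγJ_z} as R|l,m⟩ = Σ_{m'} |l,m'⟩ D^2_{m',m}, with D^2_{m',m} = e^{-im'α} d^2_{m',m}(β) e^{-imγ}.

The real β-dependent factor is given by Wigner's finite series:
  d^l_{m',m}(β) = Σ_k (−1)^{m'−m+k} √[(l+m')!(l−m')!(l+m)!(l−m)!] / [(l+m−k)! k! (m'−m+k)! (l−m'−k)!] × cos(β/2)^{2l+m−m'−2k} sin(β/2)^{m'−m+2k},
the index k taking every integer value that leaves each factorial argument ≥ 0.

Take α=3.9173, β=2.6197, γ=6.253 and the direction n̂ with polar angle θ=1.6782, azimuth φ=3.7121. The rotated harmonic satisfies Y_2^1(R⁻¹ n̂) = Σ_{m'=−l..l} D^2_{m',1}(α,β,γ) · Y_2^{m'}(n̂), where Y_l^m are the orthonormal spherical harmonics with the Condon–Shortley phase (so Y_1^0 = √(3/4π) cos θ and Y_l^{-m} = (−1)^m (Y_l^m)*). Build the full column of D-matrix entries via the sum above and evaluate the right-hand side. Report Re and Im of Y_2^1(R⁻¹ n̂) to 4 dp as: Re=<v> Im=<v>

Re=0.3501 Im=0.1011

Need the full column D^2_{m',1} for m'=−2..2 at α=3.9173, β=2.6197, γ=6.253.
cos(β/2)=0.257995, sin(β/2)=0.966146
d^2_{-2,1}: single k=3 term ⇒ +0.465339;  D = -0.005027+0.465312i
d^2_{-1,1}: k∈[2..3] ⇒ +0.186393 -0.871308 = -0.684915;  D = +0.474281+0.494131i
d^2_{0,1}: k∈[1..2] ⇒ +0.040640 -0.569922 = -0.529282;  D = -0.529041-0.015974i
d^2_{1,1}: k∈[0..1] ⇒ +0.004430 -0.186393 = -0.181963;  D = +0.133694-0.123435i
d^2_{2,1}: single k=0 term ⇒ -0.033182;  D = -0.001644+0.033142i
Y_2^{m'}(θ=1.6782,φ=3.7121) and Σ D·Y over m':
  (-0.0050+0.4653i)·(+0.1591-0.3471i)  (+0.4743+0.4941i)·(+0.0693-0.0445i)  (-0.5290-0.0160i)·(-0.3045+0.0000i)  (+0.1337-0.1234i)·(-0.0693-0.0445i)  (-0.0016+0.0331i)·(+0.1591+0.3471i)
Y_2^1(R⁻¹ n̂) = +0.350138+0.101104i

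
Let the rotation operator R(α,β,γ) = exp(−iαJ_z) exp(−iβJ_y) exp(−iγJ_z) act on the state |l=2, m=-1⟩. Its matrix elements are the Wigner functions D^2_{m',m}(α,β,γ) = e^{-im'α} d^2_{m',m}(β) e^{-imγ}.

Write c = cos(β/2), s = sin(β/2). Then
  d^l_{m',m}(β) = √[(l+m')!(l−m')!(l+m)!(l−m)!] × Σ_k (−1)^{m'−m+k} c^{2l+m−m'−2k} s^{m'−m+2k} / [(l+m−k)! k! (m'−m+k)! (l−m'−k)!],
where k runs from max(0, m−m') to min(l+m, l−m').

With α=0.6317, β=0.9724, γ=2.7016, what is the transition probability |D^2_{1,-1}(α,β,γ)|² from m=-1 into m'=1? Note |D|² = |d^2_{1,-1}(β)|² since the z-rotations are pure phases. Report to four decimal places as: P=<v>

P=0.2156

D^2_{1,-1}(0.6317,0.9724,2.7016) = e^{-i·1·0.6317}·d^2_{1,-1}(0.9724)·e^{-i·-1·2.7016}. Compute d first:
c=cos(0.9724/2)=0.884115, s=sin(0.9724/2)=0.467270; N=√[6·1·1·6]=6.000000
k: max(0,(-1)−(1))=0 … min(2+(-1),2−(1))=1
  k=0: (−1)^2·6.0000/(2)·0.8841^2·0.4673^2 = +0.512004
  k=1: (−1)^3·6.0000/(6)·0.8841^0·0.4673^4 = -0.047673
d^2_{1,-1}(0.9724) = +0.512004 -0.047673 = +0.464332
|D^2_{1,-1}|² = |d^2_{1,-1}(β)|² = (+0.464332)² = 0.215604 (the z-rotation phases have unit modulus)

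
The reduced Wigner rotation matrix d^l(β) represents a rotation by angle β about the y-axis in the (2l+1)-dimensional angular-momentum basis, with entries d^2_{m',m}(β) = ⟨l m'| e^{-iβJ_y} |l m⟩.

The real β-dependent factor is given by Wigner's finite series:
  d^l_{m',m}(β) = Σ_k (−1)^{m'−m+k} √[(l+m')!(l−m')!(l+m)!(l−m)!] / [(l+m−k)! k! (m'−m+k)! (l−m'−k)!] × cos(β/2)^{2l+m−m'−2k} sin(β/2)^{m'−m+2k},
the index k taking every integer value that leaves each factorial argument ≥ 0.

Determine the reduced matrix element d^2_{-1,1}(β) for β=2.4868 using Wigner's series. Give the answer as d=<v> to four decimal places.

d=-0.5257

d^2_{-1,1}(β=2.4868) via Wigner's sum:
c=cos(2.4868/2)=0.321579, s=sin(2.4868/2)=0.946883; N=√[1·6·6·1]=6.000000
k: max(0,(1)−(-1))=2 … min(2+(1),2−(-1))=3
  k=2: (−1)^0·6.0000/(2)·0.3216^2·0.9469^2 = +0.278156
  k=3: (−1)^1·6.0000/(6)·0.3216^0·0.9469^4 = -0.803868
d^2_{-1,1}(2.4868) = +0.278156 -0.803868 = -0.525712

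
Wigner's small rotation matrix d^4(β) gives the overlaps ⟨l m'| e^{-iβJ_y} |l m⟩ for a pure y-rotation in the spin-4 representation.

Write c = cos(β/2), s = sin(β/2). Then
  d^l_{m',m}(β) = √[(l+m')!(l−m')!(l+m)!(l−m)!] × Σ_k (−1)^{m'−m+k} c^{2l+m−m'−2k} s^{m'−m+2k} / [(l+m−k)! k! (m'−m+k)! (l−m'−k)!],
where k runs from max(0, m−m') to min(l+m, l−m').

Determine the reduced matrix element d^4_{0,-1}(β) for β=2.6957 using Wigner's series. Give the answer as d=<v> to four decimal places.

d=0.5869

d^4_{0,-1}(β=2.6957) via Wigner's sum:
c=cos(2.6957/2)=0.221104, s=sin(2.6957/2)=0.975250; N=√[24·24·6·120]=643.987578
Admissible k: 0..3 (factorial args all ≥0)
  k=0: (−1)^1·643.9876/(144)·0.2211^7·0.9753^1 = -0.000113
  k=1: (−1)^2·643.9876/(24)·0.2211^5·0.9753^3 = +0.013152
  k=2: (−1)^3·643.9876/(24)·0.2211^3·0.9753^5 = -0.255880
  k=3: (−1)^4·643.9876/(144)·0.2211^1·0.9753^7 = +0.829706
d^4_{0,-1}(2.6957) = -0.000113 +0.013152 -0.255880 +0.829706 = +0.586865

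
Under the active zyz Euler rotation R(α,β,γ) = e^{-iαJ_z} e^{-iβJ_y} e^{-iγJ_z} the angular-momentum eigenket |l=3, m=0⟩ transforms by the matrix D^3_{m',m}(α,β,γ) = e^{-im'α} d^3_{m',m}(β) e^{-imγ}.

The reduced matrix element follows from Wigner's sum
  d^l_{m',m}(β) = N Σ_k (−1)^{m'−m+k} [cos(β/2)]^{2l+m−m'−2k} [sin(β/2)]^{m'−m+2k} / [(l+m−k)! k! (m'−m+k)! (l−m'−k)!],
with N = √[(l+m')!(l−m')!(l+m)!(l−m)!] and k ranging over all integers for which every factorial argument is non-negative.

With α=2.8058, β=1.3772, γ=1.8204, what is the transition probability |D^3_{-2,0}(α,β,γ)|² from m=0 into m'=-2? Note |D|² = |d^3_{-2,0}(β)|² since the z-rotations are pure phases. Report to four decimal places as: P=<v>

P=0.0644

D^3_{-2,0}(2.8058,1.3772,1.8204) = e^{-i·-2·2.8058}·d^3_{-2,0}(1.3772)·e^{-i·0·1.8204}. Compute d first:
With c≡cos(β/2)=0.772136 and s≡sin(β/2)=0.635457, N=[1·120·6·6]^{1/2}=65.726707
Admissible k: 2..3 (factorial args all ≥0)
  k=2: (−1)^0·65.7267/(12)·0.7721^4·0.6355^2 = +0.786156
  k=3: (−1)^1·65.7267/(12)·0.7721^2·0.6355^4 = -0.532467
d^3_{-2,0}(1.3772) = +0.786156 -0.532467 = +0.253689
|D^3_{-2,0}|² = |d^3_{-2,0}(β)|² = (+0.253689)² = 0.064358 (the z-rotation phases have unit modulus)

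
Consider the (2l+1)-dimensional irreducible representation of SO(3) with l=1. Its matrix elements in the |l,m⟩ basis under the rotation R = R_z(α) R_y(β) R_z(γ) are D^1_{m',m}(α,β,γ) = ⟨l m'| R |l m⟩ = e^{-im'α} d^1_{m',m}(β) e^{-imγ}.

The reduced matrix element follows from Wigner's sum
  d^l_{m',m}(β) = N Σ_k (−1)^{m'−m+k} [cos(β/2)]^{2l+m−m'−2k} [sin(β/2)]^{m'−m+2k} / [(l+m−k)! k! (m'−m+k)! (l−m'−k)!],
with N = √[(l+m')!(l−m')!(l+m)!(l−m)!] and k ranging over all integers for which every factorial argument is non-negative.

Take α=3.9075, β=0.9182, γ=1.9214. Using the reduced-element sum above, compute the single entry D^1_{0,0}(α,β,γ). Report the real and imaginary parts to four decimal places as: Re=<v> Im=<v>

First d^1_{0,0}(β=0.9182), then the phase factors e^{-i(0)α} and e^{-i(0)γ}:
Half-angle: c=0.896452, s=0.443141. N=√(1·1·1·1)=1.000000
The bounds max(0,m−m')=0 and min(l+m,l−m')=1 give 2 terms
  k=0: (−1)^0·1.0000/(1)·0.8965^2·0.4431^0 = +0.803626
  k=1: (−1)^1·1.0000/(1)·0.8965^0·0.4431^2 = -0.196374
d^1_{0,0}(0.9182) = +0.803626 -0.196374 = +0.607251
D = (+1.000000+0.000000i)·(+0.607251)·(+1.000000+0.000000i) = +0.607251+0.000000i

Re=0.6073 Im=0.0000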